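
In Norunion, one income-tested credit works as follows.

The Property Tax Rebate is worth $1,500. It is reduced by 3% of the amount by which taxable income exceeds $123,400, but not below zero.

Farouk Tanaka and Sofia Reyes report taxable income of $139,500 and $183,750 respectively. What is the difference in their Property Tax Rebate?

$1,017

Farouk ($139,500): Property Tax Rebate: 3% of the $16,100 excess over $123,400 is $483; credit = $1,500 − $483 = $1,017.
Sofia ($183,750): Property Tax Rebate: 3% of the $60,350 excess over $123,400 is $1,810.50 ≥ base, so the credit is $0.
Difference: |$1,017 − $0| = $1,017.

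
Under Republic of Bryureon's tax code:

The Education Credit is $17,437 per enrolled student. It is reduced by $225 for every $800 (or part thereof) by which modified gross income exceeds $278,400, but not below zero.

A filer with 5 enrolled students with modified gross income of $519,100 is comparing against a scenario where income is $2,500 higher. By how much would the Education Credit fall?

At $519,100 — base = 5 × $17,437 = $87,185. income exceeds $278,400 by $240,700, which is 301 full-or-partial $800 increments; reduction = 301 × $225 = $67,725, leaving $19,460.
At $521,600 — base = 5 × $17,437 = $87,185. income exceeds $278,400 by $243,200, which is 304 full-or-partial $800 increments; reduction = 304 × $225 = $68,400, leaving $18,785.
Lost: $19,460 − $18,785 = $675.

$675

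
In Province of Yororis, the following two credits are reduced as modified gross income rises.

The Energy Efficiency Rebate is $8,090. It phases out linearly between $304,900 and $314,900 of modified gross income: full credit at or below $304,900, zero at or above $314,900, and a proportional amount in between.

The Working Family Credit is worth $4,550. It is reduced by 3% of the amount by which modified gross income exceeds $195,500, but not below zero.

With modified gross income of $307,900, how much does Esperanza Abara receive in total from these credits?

Energy Efficiency Rebate: $307,900 is $3,000 into a $10,000 phase-out range, leaving 7,000/10,000 of the credit: $8,090 × 7,000/10,000 = $5,663.
Working Family Credit: 3% of the $112,400 excess over $195,500 is $3,372; credit = $4,550 − $3,372 = $1,178.
Total: $5,663 + $1,178 = $6,841.

$6,841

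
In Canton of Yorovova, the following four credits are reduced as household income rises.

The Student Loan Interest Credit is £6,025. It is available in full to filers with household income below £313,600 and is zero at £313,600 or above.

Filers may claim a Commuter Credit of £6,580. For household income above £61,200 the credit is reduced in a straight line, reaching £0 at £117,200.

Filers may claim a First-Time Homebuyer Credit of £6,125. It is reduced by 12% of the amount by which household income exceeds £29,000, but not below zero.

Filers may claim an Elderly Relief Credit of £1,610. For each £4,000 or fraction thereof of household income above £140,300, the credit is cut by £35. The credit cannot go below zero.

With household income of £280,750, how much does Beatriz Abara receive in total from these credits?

£6,375

Student Loan Interest Credit: £280,750 is below the £313,600 cutoff, so the full £6,025 applies.
Commuter Credit: £280,750 is at or above £117,200, so the credit is £0.
First-Time Homebuyer Credit: 12% of the £251,750 excess over £29,000 is £30,210 ≥ base, so the credit is £0.
Elderly Relief Credit: income exceeds £140,300 by £140,450, which is 36 full-or-partial £4,000 increments; reduction = 36 × £35 = £1,260, leaving £350.
Total: £6,025 + £0 + £0 + £350 = £6,375.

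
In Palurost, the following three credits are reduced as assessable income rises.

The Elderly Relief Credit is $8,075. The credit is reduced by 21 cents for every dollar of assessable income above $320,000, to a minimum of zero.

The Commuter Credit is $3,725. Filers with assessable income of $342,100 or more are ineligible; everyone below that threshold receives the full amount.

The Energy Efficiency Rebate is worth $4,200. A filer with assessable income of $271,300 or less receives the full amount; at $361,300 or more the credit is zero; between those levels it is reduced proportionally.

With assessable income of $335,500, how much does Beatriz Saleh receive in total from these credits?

$9,749

Elderly Relief Credit: 21% of the $15,500 excess over $320,000 is $3,255; credit = $8,075 − $3,255 = $4,820.
Commuter Credit: $335,500 is below the $342,100 cutoff, so the full $3,725 applies.
Energy Efficiency Rebate: $335,500 is $64,200 into a $90,000 phase-out range, leaving 25,800/90,000 of the credit: $4,200 × 25,800/90,000 = $1,204.
Total: $4,820 + $3,725 + $1,204 = $9,749.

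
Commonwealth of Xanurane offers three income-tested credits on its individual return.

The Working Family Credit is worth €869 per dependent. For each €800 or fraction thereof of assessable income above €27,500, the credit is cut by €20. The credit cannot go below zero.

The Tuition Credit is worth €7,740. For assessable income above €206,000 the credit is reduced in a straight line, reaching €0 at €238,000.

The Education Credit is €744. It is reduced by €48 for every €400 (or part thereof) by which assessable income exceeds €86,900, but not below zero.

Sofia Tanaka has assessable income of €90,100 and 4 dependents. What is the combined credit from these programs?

€9,996

Working Family Credit: base = 4 × €869 = €3,476. income exceeds €27,500 by €62,600, which is 79 full-or-partial €800 increments; reduction = 79 × €20 = €1,580, leaving €1,896.
Tuition Credit: €90,100 is at or below the €206,000 threshold, so the full €7,740 applies.
Education Credit: income exceeds €86,900 by €3,200, which is 8 full-or-partial €400 increments; reduction = 8 × €48 = €384, leaving €360.
Total: €1,896 + €7,740 + €360 = €9,996.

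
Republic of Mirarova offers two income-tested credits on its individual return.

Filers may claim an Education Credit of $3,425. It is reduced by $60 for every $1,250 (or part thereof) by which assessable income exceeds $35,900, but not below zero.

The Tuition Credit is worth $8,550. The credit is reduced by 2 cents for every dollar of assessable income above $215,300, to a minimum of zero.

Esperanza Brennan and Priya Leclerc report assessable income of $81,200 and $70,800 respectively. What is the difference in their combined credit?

$540

Esperanza ($81,200): Education Credit: income exceeds $35,900 by $45,300, which is 37 full-or-partial $1,250 increments; reduction = 37 × $60 = $2,220, leaving $1,205. Tuition Credit: $81,200 is at or below the $215,300 threshold, so the full $8,550 applies. total $1,205 + $8,550 = $9,755
Priya ($70,800): Education Credit: income exceeds $35,900 by $34,900, which is 28 full-or-partial $1,250 increments; reduction = 28 × $60 = $1,680, leaving $1,745. Tuition Credit: $70,800 is at or below the $215,300 threshold, so the full $8,550 applies. total $1,745 + $8,550 = $10,295
Difference: |$9,755 − $10,295| = $540.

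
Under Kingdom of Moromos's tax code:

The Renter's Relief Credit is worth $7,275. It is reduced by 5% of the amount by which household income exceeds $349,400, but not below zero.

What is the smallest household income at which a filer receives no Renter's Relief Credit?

$494,900

The credit falls by 5% of each dollar above $349,400, so it reaches zero when the excess is $7,275 / 5% = $145,500: income = $349,400 + $145,500 = $494,900.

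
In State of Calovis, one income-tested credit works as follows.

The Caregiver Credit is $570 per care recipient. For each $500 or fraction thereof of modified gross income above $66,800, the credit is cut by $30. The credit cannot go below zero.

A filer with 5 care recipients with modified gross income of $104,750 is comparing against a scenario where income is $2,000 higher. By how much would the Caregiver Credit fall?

At $104,750 — base = 5 × $570 = $2,850. income exceeds $66,800 by $37,950, which is 76 full-or-partial $500 increments; reduction = 76 × $30 = $2,280, leaving $570.
At $106,750 — base = 5 × $570 = $2,850. income exceeds $66,800 by $39,950, which is 80 full-or-partial $500 increments; reduction = 80 × $30 = $2,400, leaving $450.
Lost: $570 − $450 = $120.

$120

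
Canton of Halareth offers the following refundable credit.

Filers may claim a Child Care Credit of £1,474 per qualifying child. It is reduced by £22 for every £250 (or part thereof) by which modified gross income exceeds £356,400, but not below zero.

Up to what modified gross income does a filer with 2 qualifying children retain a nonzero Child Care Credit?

£389,650

Full credit = 2 × £1,474 = £2,948.
After 133 increments the reduction is 133 × £22 = £2,926, leaving £22; one more increment wipes it out. Increment 133 ends at excess 133 × £250 = £33,250, so the highest qualifying income is £356,400 + £33,250 = £389,650.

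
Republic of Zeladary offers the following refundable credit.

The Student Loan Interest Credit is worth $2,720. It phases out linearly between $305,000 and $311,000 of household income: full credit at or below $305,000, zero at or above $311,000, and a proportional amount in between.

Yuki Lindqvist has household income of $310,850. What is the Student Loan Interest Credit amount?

Student Loan Interest Credit: $310,850 is $5,850 into a $6,000 phase-out range, leaving 150/6,000 of the credit: $2,720 × 150/6,000 = $68.

$68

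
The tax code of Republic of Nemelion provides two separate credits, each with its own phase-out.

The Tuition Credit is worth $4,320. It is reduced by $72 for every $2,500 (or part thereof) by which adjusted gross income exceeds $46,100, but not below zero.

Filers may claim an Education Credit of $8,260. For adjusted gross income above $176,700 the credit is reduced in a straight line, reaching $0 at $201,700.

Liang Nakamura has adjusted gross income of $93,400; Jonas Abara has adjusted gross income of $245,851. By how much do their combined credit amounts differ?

$11,212

Liang ($93,400): Tuition Credit: income exceeds $46,100 by $47,300, which is 19 full-or-partial $2,500 increments; reduction = 19 × $72 = $1,368, leaving $2,952. Education Credit: $93,400 is at or below the $176,700 threshold, so the full $8,260 applies. total $2,952 + $8,260 = $11,212
Jonas ($245,851): Tuition Credit: income exceeds $46,100 by $199,751 → 80 increments × $72 = $5,760 ≥ base, so the credit is $0. Education Credit: $245,851 is at or above $201,700, so the credit is $0. total $0 + $0 = $0
Difference: |$11,212 − $0| = $11,212.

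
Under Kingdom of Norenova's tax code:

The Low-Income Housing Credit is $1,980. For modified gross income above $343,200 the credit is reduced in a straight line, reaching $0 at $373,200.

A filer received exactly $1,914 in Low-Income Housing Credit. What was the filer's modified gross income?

$1,914 is 1,914/1,980 of the full $1,980, so 66/1,980 of the $30,000 range has been used: income = $343,200 + $30,000 × 66/1,980 = $344,200.

$344,200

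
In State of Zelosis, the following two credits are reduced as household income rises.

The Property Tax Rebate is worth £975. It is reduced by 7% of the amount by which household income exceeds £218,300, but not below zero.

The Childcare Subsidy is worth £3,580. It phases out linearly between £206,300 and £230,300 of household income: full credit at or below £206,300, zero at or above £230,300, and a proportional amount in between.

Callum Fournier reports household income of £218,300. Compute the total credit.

Property Tax Rebate: £218,300 is at or below the £218,300 threshold, so the full £975 applies.
Childcare Subsidy: £218,300 is £12,000 into a £24,000 phase-out range, leaving 12,000/24,000 of the credit: £3,580 × 12,000/24,000 = £1,790.
Total: £975 + £1,790 = £2,765.

£2,765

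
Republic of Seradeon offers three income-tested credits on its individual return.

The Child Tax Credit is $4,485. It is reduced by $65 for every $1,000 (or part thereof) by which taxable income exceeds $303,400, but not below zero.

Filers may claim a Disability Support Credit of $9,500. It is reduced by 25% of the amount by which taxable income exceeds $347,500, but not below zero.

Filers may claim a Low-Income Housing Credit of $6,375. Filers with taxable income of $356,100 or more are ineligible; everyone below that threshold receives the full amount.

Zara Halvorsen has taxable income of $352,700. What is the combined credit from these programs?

Child Tax Credit: income exceeds $303,400 by $49,300, which is 50 full-or-partial $1,000 increments; reduction = 50 × $65 = $3,250, leaving $1,235.
Disability Support Credit: 25% of the $5,200 excess over $347,500 is $1,300; credit = $9,500 − $1,300 = $8,200.
Low-Income Housing Credit: $352,700 is below the $356,100 cutoff, so the full $6,375 applies.
Total: $1,235 + $8,200 + $6,375 = $15,810.

$15,810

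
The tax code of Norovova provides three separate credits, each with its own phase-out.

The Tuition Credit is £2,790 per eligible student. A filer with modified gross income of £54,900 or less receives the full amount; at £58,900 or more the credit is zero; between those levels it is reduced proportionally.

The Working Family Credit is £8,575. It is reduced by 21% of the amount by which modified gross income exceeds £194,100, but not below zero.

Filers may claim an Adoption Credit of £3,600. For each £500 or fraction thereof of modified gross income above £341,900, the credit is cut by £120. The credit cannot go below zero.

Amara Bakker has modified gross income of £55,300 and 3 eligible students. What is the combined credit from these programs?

£19,708

Tuition Credit: base = 3 × £2,790 = £8,370. £55,300 is £400 into a £4,000 phase-out range, leaving 3,600/4,000 of the credit: £8,370 × 3,600/4,000 = £7,533.
Working Family Credit: £55,300 is at or below the £194,100 threshold, so the full £8,575 applies.
Adoption Credit: £55,300 is at or below the £341,900 threshold, so the full £3,600 applies.
Total: £7,533 + £8,575 + £3,600 = £19,708.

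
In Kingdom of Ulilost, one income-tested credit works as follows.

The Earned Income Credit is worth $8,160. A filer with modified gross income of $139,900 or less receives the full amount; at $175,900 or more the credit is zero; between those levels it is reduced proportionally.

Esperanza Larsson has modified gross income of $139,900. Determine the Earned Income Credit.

Earned Income Credit: $139,900 is at or below the $139,900 threshold, so the full $8,160 applies.

$8,160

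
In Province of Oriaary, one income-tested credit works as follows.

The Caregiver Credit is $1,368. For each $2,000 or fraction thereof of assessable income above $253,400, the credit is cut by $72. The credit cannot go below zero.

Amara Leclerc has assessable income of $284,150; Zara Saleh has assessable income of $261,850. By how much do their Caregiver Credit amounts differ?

Amara ($284,150): Caregiver Credit: income exceeds $253,400 by $30,750, which is 16 full-or-partial $2,000 increments; reduction = 16 × $72 = $1,152, leaving $216.
Zara ($261,850): Caregiver Credit: income exceeds $253,400 by $8,450, which is 5 full-or-partial $2,000 increments; reduction = 5 × $72 = $360, leaving $1,008.
Difference: |$216 − $1,008| = $792.

$792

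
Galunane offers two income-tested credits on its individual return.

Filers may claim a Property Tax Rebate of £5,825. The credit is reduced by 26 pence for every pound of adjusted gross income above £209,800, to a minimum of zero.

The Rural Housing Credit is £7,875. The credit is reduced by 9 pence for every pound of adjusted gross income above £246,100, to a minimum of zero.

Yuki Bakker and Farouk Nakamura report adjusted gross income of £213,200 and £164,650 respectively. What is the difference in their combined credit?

£884

Yuki (£213,200): Property Tax Rebate: 26% of the £3,400 excess over £209,800 is £884; credit = £5,825 − £884 = £4,941. Rural Housing Credit: £213,200 is at or below the £246,100 threshold, so the full £7,875 applies. total £4,941 + £7,875 = £12,816
Farouk (£164,650): Property Tax Rebate: £164,650 is at or below the £209,800 threshold, so the full £5,825 applies. Rural Housing Credit: £164,650 is at or below the £246,100 threshold, so the full £7,875 applies. total £5,825 + £7,875 = £13,700
Difference: |£12,816 − £13,700| = £884.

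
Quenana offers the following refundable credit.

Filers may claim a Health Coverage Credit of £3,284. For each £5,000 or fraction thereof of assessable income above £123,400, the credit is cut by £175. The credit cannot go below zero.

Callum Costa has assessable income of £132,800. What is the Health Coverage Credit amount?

Health Coverage Credit: income exceeds £123,400 by £9,400, which is 2 full-or-partial £5,000 increments; reduction = 2 × £175 = £350, leaving £2,934.

£2,934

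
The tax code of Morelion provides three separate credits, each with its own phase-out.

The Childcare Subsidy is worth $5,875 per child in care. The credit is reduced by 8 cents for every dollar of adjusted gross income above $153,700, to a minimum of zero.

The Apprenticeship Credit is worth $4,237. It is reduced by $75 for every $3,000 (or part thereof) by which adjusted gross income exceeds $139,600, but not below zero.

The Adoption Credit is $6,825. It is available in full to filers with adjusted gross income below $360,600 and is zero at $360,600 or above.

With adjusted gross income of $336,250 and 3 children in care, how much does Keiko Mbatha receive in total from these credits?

Childcare Subsidy: base = 3 × $5,875 = $17,625. 8% of the $182,550 excess over $153,700 is $14,604; credit = $17,625 − $14,604 = $3,021.
Apprenticeship Credit: income exceeds $139,600 by $196,650 → 66 increments × $75 = $4,950 ≥ base, so the credit is $0.
Adoption Credit: $336,250 is below the $360,600 cutoff, so the full $6,825 applies.
Total: $3,021 + $0 + $6,825 = $9,846.

$9,846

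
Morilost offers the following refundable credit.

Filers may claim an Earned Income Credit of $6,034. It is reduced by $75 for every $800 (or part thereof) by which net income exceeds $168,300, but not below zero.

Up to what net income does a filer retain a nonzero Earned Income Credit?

$232,300

After 80 increments the reduction is 80 × $75 = $6,000, leaving $34; one more increment wipes it out. Increment 80 ends at excess 80 × $800 = $64,000, so the highest qualifying income is $168,300 + $64,000 = $232,300.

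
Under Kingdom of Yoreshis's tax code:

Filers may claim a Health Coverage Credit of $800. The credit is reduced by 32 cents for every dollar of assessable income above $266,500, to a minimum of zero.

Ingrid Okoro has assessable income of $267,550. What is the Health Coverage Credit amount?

$464

Health Coverage Credit: 32% of the $1,050 excess over $266,500 is $336; credit = $800 − $336 = $464.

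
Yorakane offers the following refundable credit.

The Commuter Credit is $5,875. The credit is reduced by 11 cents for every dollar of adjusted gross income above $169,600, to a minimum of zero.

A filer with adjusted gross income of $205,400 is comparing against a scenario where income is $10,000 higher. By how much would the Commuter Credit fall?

$1,100

At $205,400 — 11% of the $35,800 excess over $169,600 is $3,938; credit = $5,875 − $3,938 = $1,937.
At $215,400 — 11% of the $45,800 excess over $169,600 is $5,038; credit = $5,875 − $5,038 = $837.
Lost: $1,937 − $837 = $1,100.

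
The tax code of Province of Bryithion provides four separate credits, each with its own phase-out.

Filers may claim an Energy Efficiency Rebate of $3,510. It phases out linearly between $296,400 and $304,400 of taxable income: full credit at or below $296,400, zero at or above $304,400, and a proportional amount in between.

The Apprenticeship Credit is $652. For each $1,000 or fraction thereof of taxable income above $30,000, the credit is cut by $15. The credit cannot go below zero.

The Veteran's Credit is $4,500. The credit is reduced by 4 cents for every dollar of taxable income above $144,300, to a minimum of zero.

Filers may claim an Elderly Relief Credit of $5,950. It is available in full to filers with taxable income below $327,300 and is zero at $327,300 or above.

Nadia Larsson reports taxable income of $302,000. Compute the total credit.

Energy Efficiency Rebate: $302,000 is $5,600 into a $8,000 phase-out range, leaving 2,400/8,000 of the credit: $3,510 × 2,400/8,000 = $1,053.
Apprenticeship Credit: income exceeds $30,000 by $272,000 → 272 increments × $15 = $4,080 ≥ base, so the credit is $0.
Veteran's Credit: 4% of the $157,700 excess over $144,300 is $6,308 ≥ base, so the credit is $0.
Elderly Relief Credit: $302,000 is below the $327,300 cutoff, so the full $5,950 applies.
Total: $1,053 + $0 + $0 + $5,950 = $7,003.

$7,003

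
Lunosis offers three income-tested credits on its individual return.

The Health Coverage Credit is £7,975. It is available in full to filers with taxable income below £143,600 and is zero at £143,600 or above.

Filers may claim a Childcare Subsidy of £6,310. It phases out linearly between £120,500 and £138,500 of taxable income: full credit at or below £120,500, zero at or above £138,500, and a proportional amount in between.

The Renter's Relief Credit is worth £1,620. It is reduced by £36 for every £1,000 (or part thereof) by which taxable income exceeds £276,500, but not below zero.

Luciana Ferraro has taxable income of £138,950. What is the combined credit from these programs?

£9,595

Health Coverage Credit: £138,950 is below the £143,600 cutoff, so the full £7,975 applies.
Childcare Subsidy: £138,950 is at or above £138,500, so the credit is £0.
Renter's Relief Credit: £138,950 is at or below the £276,500 threshold, so the full £1,620 applies.
Total: £7,975 + £0 + £1,620 = £9,595.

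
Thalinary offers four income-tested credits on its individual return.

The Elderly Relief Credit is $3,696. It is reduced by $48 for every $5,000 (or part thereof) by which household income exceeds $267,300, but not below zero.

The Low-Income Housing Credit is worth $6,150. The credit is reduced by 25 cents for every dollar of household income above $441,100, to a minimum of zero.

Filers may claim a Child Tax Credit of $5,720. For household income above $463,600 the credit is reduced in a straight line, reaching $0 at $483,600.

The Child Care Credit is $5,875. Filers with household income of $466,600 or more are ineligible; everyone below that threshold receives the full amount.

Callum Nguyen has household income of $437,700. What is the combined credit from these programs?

$19,761

Elderly Relief Credit: income exceeds $267,300 by $170,400, which is 35 full-or-partial $5,000 increments; reduction = 35 × $48 = $1,680, leaving $2,016.
Low-Income Housing Credit: $437,700 is at or below the $441,100 threshold, so the full $6,150 applies.
Child Tax Credit: $437,700 is at or below the $463,600 threshold, so the full $5,720 applies.
Child Care Credit: $437,700 is below the $466,600 cutoff, so the full $5,875 applies.
Total: $2,016 + $6,150 + $5,720 + $5,875 = $19,761.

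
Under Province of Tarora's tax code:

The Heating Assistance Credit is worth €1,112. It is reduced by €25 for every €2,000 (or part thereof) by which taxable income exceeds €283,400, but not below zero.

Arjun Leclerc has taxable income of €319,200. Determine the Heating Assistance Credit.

€662

Heating Assistance Credit: income exceeds €283,400 by €35,800, which is 18 full-or-partial €2,000 increments; reduction = 18 × €25 = €450, leaving €662.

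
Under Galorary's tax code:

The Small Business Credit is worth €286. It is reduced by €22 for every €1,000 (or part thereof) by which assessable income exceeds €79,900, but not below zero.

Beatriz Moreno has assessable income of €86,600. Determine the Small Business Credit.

Small Business Credit: income exceeds €79,900 by €6,700, which is 7 full-or-partial €1,000 increments; reduction = 7 × €22 = €154, leaving €132.

€132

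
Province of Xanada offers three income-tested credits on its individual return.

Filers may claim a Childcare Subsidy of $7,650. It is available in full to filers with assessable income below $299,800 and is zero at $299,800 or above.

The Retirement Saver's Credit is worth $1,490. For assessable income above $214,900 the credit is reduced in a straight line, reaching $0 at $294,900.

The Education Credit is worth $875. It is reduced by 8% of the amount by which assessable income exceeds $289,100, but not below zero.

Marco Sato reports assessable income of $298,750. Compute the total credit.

$7,753

Childcare Subsidy: $298,750 is below the $299,800 cutoff, so the full $7,650 applies.
Retirement Saver's Credit: $298,750 is at or above $294,900, so the credit is $0.
Education Credit: 8% of the $9,650 excess over $289,100 is $772; credit = $875 − $772 = $103.
Total: $7,650 + $0 + $103 = $7,753.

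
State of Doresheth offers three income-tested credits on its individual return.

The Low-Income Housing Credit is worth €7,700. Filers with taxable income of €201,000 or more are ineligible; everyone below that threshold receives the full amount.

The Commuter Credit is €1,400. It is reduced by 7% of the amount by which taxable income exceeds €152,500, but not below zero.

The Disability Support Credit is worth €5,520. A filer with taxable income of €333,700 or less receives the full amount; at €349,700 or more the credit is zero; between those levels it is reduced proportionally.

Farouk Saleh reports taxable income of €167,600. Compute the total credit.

Low-Income Housing Credit: €167,600 is below the €201,000 cutoff, so the full €7,700 applies.
Commuter Credit: 7% of the €15,100 excess over €152,500 is €1,057; credit = €1,400 − €1,057 = €343.
Disability Support Credit: €167,600 is at or below the €333,700 threshold, so the full €5,520 applies.
Total: €7,700 + €343 + €5,520 = €13,563.

€13,563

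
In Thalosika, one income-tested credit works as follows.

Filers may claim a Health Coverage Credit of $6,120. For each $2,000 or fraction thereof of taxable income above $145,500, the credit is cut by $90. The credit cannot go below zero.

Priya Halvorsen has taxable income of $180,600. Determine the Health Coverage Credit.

$4,500

Health Coverage Credit: income exceeds $145,500 by $35,100, which is 18 full-or-partial $2,000 increments; reduction = 18 × $90 = $1,620, leaving $4,500.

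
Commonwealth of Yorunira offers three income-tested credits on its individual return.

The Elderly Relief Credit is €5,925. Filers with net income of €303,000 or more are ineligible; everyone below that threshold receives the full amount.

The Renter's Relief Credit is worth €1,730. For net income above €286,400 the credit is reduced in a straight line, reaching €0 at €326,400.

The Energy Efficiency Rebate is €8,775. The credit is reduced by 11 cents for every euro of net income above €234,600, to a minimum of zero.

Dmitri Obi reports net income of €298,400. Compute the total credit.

€8,893

Elderly Relief Credit: €298,400 is below the €303,000 cutoff, so the full €5,925 applies.
Renter's Relief Credit: €298,400 is €12,000 into a €40,000 phase-out range, leaving 28,000/40,000 of the credit: €1,730 × 28,000/40,000 = €1,211.
Energy Efficiency Rebate: 11% of the €63,800 excess over €234,600 is €7,018; credit = €8,775 − €7,018 = €1,757.
Total: €5,925 + €1,211 + €1,757 = €8,893.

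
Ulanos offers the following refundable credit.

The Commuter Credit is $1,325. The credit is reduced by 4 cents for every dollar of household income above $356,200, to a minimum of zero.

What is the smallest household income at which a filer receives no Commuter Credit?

$389,325

The credit falls by 4% of each dollar above $356,200, so it reaches zero when the excess is $1,325 / 4% = $33,125: income = $356,200 + $33,125 = $389,325.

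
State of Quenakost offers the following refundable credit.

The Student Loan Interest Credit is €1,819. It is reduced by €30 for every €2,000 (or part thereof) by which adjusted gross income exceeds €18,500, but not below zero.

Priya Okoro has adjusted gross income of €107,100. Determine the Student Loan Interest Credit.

Student Loan Interest Credit: income exceeds €18,500 by €88,600, which is 45 full-or-partial €2,000 increments; reduction = 45 × €30 = €1,350, leaving €469.

€469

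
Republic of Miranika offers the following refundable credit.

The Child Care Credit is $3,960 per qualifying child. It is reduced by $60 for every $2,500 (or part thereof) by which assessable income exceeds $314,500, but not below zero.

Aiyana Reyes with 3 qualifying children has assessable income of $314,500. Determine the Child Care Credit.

$11,880

Child Care Credit: base = 3 × $3,960 = $11,880. $314,500 is at or below the $314,500 threshold, so the full $11,880 applies.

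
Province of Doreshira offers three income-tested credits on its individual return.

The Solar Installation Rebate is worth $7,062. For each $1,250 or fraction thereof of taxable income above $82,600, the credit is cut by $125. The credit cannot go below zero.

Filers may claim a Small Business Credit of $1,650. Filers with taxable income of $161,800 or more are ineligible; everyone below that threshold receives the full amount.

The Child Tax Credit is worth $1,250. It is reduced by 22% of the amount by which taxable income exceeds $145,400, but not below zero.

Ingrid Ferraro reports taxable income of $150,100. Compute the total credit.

Solar Installation Rebate: income exceeds $82,600 by $67,500, which is 54 full-or-partial $1,250 increments; reduction = 54 × $125 = $6,750, leaving $312.
Small Business Credit: $150,100 is below the $161,800 cutoff, so the full $1,650 applies.
Child Tax Credit: 22% of the $4,700 excess over $145,400 is $1,034; credit = $1,250 − $1,034 = $216.
Total: $312 + $1,650 + $216 = $2,178.

$2,178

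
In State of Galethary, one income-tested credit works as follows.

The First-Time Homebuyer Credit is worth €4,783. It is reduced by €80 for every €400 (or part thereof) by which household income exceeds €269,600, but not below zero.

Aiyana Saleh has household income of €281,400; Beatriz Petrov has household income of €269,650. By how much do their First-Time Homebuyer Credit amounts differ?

€2,320

Aiyana (€281,400): First-Time Homebuyer Credit: income exceeds €269,600 by €11,800, which is 30 full-or-partial €400 increments; reduction = 30 × €80 = €2,400, leaving €2,383.
Beatriz (€269,650): First-Time Homebuyer Credit: income exceeds €269,600 by €50, which is 1 full-or-partial €400 increment; reduction = 1 × €80 = €80, leaving €4,703.
Difference: |€2,383 − €4,703| = €2,320.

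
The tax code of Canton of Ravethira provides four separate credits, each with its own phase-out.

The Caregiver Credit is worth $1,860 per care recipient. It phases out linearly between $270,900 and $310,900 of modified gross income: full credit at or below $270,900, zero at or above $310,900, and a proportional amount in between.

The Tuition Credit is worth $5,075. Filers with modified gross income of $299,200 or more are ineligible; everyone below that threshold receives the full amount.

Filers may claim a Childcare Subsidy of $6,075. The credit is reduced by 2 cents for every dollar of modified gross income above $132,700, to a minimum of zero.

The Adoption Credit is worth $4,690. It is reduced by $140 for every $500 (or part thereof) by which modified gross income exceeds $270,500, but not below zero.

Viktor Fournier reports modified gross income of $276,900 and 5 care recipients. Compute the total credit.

$19,041

Caregiver Credit: base = 5 × $1,860 = $9,300. $276,900 is $6,000 into a $40,000 phase-out range, leaving 34,000/40,000 of the credit: $9,300 × 34,000/40,000 = $7,905.
Tuition Credit: $276,900 is below the $299,200 cutoff, so the full $5,075 applies.
Childcare Subsidy: 2% of the $144,200 excess over $132,700 is $2,884; credit = $6,075 − $2,884 = $3,191.
Adoption Credit: income exceeds $270,500 by $6,400, which is 13 full-or-partial $500 increments; reduction = 13 × $140 = $1,820, leaving $2,870.
Total: $7,905 + $5,075 + $3,191 + $2,870 = $19,041.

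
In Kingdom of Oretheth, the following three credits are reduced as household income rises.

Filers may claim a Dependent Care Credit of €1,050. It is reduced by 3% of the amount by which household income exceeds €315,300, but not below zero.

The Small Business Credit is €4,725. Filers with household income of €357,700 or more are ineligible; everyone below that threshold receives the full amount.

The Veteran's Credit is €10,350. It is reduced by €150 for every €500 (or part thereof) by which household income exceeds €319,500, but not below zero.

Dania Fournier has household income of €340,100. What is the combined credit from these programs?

€9,081

Dependent Care Credit: 3% of the €24,800 excess over €315,300 is €744; credit = €1,050 − €744 = €306.
Small Business Credit: €340,100 is below the €357,700 cutoff, so the full €4,725 applies.
Veteran's Credit: income exceeds €319,500 by €20,600, which is 42 full-or-partial €500 increments; reduction = 42 × €150 = €6,300, leaving €4,050.
Total: €306 + €4,725 + €4,050 = €9,081.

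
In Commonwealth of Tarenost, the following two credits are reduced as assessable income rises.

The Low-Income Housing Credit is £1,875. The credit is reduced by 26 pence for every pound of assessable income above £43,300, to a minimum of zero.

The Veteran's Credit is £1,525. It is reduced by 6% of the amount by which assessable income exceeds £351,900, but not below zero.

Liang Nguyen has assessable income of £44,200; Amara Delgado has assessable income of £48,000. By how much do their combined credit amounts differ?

£988

Liang (£44,200): Low-Income Housing Credit: 26% of the £900 excess over £43,300 is £234; credit = £1,875 − £234 = £1,641. Veteran's Credit: £44,200 is at or below the £351,900 threshold, so the full £1,525 applies. total £1,641 + £1,525 = £3,166
Amara (£48,000): Low-Income Housing Credit: 26% of the £4,700 excess over £43,300 is £1,222; credit = £1,875 − £1,222 = £653. Veteran's Credit: £48,000 is at or below the £351,900 threshold, so the full £1,525 applies. total £653 + £1,525 = £2,178
Difference: |£3,166 − £2,178| = £988.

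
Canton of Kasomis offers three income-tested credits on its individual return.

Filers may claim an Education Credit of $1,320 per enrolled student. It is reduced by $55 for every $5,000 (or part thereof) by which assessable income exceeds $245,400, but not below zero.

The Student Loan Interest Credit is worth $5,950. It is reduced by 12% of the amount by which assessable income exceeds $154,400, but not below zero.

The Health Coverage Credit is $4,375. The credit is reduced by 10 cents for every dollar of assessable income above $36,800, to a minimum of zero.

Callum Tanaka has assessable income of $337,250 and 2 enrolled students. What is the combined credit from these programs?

$1,595

Education Credit: base = 2 × $1,320 = $2,640. income exceeds $245,400 by $91,850, which is 19 full-or-partial $5,000 increments; reduction = 19 × $55 = $1,045, leaving $1,595.
Student Loan Interest Credit: 12% of the $182,850 excess over $154,400 is $21,942 ≥ base, so the credit is $0.
Health Coverage Credit: 10% of the $300,450 excess over $36,800 is $30,045 ≥ base, so the credit is $0.
Total: $1,595 + $0 + $0 = $1,595.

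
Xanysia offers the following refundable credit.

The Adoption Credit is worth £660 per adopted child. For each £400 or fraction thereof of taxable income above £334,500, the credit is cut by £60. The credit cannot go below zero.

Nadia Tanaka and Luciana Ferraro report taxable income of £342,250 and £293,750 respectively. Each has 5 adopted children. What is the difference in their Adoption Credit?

£1,200

Nadia (£342,250): Adoption Credit: base = 5 × £660 = £3,300. income exceeds £334,500 by £7,750, which is 20 full-or-partial £400 increments; reduction = 20 × £60 = £1,200, leaving £2,100.
Luciana (£293,750): Adoption Credit: base = 5 × £660 = £3,300. £293,750 is at or below the £334,500 threshold, so the full £3,300 applies.
Difference: |£2,100 − £3,300| = £1,200.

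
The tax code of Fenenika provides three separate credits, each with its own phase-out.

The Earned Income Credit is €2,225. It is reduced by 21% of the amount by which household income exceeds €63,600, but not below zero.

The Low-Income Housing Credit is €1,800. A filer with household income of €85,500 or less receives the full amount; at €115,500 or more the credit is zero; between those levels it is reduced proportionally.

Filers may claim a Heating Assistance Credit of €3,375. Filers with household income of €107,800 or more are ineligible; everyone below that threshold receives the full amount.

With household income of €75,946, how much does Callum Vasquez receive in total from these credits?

€5,175

Earned Income Credit: 21% of the €12,346 excess over €63,600 is €2,592.66 ≥ base, so the credit is €0.
Low-Income Housing Credit: €75,946 is at or below the €85,500 threshold, so the full €1,800 applies.
Heating Assistance Credit: €75,946 is below the €107,800 cutoff, so the full €3,375 applies.
Total: €0 + €1,800 + €3,375 = €5,175.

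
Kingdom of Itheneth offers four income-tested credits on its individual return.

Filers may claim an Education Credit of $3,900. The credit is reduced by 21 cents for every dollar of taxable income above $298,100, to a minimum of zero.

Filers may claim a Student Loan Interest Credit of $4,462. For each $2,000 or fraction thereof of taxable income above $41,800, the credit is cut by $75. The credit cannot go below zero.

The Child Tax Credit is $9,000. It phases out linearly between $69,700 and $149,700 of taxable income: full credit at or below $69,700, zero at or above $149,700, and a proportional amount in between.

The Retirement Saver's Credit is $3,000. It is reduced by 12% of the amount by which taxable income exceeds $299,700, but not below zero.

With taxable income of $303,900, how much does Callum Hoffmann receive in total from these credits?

$5,178

Education Credit: 21% of the $5,800 excess over $298,100 is $1,218; credit = $3,900 − $1,218 = $2,682.
Student Loan Interest Credit: income exceeds $41,800 by $262,100 → 132 increments × $75 = $9,900 ≥ base, so the credit is $0.
Child Tax Credit: $303,900 is at or above $149,700, so the credit is $0.
Retirement Saver's Credit: 12% of the $4,200 excess over $299,700 is $504; credit = $3,000 − $504 = $2,496.
Total: $2,682 + $0 + $0 + $2,496 = $5,178.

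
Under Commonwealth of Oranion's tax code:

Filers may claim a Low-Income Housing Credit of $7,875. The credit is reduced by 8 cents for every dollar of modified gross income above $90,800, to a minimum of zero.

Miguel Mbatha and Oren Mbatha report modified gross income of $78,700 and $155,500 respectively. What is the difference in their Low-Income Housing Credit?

$5,176

Miguel ($78,700): Low-Income Housing Credit: $78,700 is at or below the $90,800 threshold, so the full $7,875 applies.
Oren ($155,500): Low-Income Housing Credit: 8% of the $64,700 excess over $90,800 is $5,176; credit = $7,875 − $5,176 = $2,699.
Difference: |$7,875 − $2,699| = $5,176.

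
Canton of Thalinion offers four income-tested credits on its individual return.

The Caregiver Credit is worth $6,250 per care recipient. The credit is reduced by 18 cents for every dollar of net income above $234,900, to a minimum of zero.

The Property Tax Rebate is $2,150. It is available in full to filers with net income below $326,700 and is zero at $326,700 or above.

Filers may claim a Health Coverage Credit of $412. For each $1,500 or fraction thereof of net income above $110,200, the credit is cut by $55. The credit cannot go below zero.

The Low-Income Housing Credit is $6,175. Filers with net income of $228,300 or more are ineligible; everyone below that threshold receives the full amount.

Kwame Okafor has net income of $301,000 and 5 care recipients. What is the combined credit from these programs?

$21,502

Caregiver Credit: base = 5 × $6,250 = $31,250. 18% of the $66,100 excess over $234,900 is $11,898; credit = $31,250 − $11,898 = $19,352.
Property Tax Rebate: $301,000 is below the $326,700 cutoff, so the full $2,150 applies.
Health Coverage Credit: income exceeds $110,200 by $190,800 → 128 increments × $55 = $7,040 ≥ base, so the credit is $0.
Low-Income Housing Credit: $301,000 meets or exceeds the $228,300 cutoff, so the credit is $0.
Total: $19,352 + $2,150 + $0 + $0 = $21,502.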